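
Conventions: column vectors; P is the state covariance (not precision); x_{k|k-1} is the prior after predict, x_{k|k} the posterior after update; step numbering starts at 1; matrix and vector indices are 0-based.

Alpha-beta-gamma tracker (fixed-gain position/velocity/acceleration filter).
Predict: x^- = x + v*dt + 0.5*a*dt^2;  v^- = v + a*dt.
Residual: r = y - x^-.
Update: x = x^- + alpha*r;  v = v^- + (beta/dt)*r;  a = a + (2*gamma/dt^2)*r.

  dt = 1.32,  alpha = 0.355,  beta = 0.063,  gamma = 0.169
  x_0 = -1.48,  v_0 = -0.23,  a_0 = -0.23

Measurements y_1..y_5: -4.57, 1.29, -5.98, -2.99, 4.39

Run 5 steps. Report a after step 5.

step 1: x_pred=-1.9840  r=-2.5860  x^+=-2.9020  v^+=-0.6570  a^+=-0.7317
step 2: x_pred=-4.4067  r=5.6967  x^+=-2.3844  v^+=-1.3509  a^+=0.3734
step 3: x_pred=-3.8423  r=-2.1377  x^+=-4.6012  v^+=-0.9600  a^+=-0.0413
step 4: x_pred=-5.9043  r=2.9143  x^+=-4.8697  v^+=-0.8754  a^+=0.5241
step 5: x_pred=-5.5687  r=9.9587  x^+=-2.0334  v^+=0.2917  a^+=2.4559

a_post = 2.4559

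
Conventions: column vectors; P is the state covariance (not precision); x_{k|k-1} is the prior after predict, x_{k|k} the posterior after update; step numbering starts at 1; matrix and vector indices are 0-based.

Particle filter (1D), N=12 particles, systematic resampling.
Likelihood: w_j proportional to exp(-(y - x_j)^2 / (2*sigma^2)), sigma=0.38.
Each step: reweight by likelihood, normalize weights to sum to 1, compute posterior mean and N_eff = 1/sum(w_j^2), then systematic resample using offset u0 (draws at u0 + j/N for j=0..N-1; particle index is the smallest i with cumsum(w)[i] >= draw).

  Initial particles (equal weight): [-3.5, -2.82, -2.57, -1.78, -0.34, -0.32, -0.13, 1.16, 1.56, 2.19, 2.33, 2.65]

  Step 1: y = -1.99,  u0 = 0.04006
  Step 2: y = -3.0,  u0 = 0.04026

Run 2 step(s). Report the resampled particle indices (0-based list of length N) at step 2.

step 1: w=[0.0003, 0.0729, 0.2470, 0.6797, 0.0001, 0.0001, 0.0000, 0.0000, 0.0000, 0.0000, 0.0000, 0.0000]  mean=-2.0513  Neff=1.8929  idx=[1, 2, 2, 2, 3, 3, 3, 3, 3, 3, 3, 3]
step 2: w=[0.3545, 0.2091, 0.2091, 0.2091, 0.0023, 0.0023, 0.0023, 0.0023, 0.0023, 0.0023, 0.0023, 0.0023]  mean=-2.6441  Neff=3.8937  idx=[0, 0, 0, 0, 1, 1, 1, 2, 2, 3, 3, 3]

resampled_idx = [0, 0, 0, 0, 1, 1, 1, 2, 2, 3, 3, 3]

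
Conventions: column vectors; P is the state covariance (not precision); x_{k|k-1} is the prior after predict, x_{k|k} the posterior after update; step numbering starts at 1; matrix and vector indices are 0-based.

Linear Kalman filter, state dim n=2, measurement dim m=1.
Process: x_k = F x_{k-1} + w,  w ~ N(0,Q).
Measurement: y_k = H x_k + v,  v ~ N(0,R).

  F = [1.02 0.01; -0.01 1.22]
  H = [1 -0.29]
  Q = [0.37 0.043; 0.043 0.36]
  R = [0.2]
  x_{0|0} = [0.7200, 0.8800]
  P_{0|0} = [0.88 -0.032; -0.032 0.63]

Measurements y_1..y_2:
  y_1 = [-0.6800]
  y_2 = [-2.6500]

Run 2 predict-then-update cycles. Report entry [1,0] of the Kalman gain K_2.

K[1,0] = -0.2498

step 1: x^-=[0.7432, 1.0664]  P^-=[1.2850 0.0019; 0.0019 1.2986]  S=[1.5931]  K=[0.8062; -0.2352]  nu=[-1.1139]  x^+=[-0.1549, 1.3284]  P^+=[0.2494 0.3040; 0.3040 1.2104]
step 2: x^-=[-0.1447, 1.6222]  P^-=[0.6358 0.4335; 0.4335 2.1542]  S=[0.7656]  K=[0.6663; -0.2498]  nu=[-2.0348]  x^+=[-1.5006, 2.1305]  P^+=[0.2959 0.5609; 0.5609 2.1064]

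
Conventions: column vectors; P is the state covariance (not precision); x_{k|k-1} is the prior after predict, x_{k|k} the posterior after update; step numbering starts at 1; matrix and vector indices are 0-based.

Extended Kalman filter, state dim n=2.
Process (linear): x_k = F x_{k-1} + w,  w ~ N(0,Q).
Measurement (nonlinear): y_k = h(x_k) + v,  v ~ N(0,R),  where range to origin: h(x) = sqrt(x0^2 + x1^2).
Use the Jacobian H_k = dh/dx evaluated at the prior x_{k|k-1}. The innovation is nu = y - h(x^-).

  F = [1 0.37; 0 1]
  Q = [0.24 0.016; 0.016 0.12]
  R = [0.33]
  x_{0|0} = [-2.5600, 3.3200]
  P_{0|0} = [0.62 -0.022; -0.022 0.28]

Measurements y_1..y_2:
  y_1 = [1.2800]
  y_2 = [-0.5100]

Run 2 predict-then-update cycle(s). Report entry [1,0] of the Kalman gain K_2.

step 1: x^-=[-1.3316, 3.3200]  P^-=[0.8821 0.0976; 0.0976 0.4000]  H_jac=[-0.3723 0.9281]  S=[0.7294]  K=[-0.3260; 0.4592]  nu=[-2.2971]  x^+=[-0.5828, 2.2652]  P^+=[0.8045 0.2068; 0.2068 0.2462]
step 2: x^-=[0.2554, 2.2652]  P^-=[1.2313 0.3139; 0.3139 0.3662]  H_jac=[0.1120 0.9937]  S=[0.7769]  K=[0.5790; 0.5136]  nu=[-2.7895]  x^+=[-1.3597, 0.8324]  P^+=[0.9708 0.0828; 0.0828 0.1612]

K[1,0] = 0.5136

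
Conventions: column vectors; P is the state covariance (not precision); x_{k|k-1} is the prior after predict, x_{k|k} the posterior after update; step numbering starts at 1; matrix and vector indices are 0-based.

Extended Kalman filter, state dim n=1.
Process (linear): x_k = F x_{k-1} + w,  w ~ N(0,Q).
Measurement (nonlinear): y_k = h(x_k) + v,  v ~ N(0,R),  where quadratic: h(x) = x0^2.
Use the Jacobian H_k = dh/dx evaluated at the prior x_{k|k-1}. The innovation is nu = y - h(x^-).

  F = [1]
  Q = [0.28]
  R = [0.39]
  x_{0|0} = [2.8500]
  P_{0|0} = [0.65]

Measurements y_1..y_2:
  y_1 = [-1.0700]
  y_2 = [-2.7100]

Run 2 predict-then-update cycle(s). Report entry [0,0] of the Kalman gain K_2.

K[0,0] = 0.3282

step 1: x^-=[2.8500]  P^-=[0.9300]  H_jac=[5.7000]  S=[30.6057]  K=[0.1732]  nu=[-9.1925]  x^+=[1.2578]  P^+=[0.0119]
step 2: x^-=[1.2578]  P^-=[0.2919]  H_jac=[2.5157]  S=[2.2370]  K=[0.3282]  nu=[-4.2921]  x^+=[-0.1509]  P^+=[0.0509]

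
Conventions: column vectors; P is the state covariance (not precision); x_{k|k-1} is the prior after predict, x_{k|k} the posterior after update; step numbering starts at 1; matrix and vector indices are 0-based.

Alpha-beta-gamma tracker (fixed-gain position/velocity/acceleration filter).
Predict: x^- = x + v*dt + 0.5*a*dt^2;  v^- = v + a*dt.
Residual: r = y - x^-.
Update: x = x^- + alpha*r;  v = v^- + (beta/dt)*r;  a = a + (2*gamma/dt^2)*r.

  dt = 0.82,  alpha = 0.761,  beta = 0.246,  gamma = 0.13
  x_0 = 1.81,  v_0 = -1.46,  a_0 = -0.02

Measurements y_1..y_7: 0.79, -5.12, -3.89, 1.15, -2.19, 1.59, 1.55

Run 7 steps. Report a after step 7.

a_post = 1.9074

step 1: x_pred=0.6061  r=0.1839  x^+=0.7460  v^+=-1.4212  a^+=0.0511
step 2: x_pred=-0.4022  r=-4.7178  x^+=-3.9924  v^+=-2.7947  a^+=-1.7731
step 3: x_pred=-6.8802  r=2.9902  x^+=-4.6047  v^+=-3.3516  a^+=-0.6169
step 4: x_pred=-7.5604  r=8.7104  x^+=-0.9318  v^+=-1.2443  a^+=2.7512
step 5: x_pred=-1.0272  r=-1.1628  x^+=-1.9121  v^+=0.6628  a^+=2.3015
step 6: x_pred=-0.5948  r=2.1848  x^+=1.0678  v^+=3.2055  a^+=3.1464
step 7: x_pred=4.7541  r=-3.2041  x^+=2.3158  v^+=4.8243  a^+=1.9074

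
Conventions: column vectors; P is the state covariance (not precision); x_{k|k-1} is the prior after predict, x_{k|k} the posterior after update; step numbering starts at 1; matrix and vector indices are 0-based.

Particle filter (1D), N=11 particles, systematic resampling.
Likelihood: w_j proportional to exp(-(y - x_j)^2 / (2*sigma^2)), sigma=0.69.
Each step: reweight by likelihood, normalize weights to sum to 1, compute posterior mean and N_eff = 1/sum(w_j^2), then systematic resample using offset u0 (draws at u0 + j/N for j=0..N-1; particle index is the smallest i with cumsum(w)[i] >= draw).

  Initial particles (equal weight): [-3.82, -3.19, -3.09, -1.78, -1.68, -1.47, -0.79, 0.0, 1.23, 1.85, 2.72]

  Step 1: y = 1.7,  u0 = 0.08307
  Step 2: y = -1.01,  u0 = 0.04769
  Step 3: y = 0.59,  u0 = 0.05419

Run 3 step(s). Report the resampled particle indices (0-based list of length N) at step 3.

resampled_idx = [0, 1, 2, 3, 4, 5, 6, 7, 8, 8, 9]

step 1: w=[0.0000, 0.0000, 0.0000, 0.0000, 0.0000, 0.0000, 0.0007, 0.0223, 0.3680, 0.4533, 0.1556]  mean=1.7141  Neff=2.7348  idx=[8, 8, 8, 8, 9, 9, 9, 9, 9, 10, 10]
step 2: w=[0.2392, 0.2392, 0.2392, 0.2392, 0.0086, 0.0086, 0.0086, 0.0086, 0.0086, 0.0000, 0.0000]  mean=1.2568  Neff=4.3627  idx=[0, 0, 0, 1, 1, 2, 2, 2, 3, 3, 4]
step 3: w=[0.0972, 0.0972, 0.0972, 0.0972, 0.0972, 0.0972, 0.0972, 0.0972, 0.0972, 0.0972, 0.0282]  mean=1.2475  Neff=10.5004  idx=[0, 1, 2, 3, 4, 5, 6, 7, 8, 8, 9]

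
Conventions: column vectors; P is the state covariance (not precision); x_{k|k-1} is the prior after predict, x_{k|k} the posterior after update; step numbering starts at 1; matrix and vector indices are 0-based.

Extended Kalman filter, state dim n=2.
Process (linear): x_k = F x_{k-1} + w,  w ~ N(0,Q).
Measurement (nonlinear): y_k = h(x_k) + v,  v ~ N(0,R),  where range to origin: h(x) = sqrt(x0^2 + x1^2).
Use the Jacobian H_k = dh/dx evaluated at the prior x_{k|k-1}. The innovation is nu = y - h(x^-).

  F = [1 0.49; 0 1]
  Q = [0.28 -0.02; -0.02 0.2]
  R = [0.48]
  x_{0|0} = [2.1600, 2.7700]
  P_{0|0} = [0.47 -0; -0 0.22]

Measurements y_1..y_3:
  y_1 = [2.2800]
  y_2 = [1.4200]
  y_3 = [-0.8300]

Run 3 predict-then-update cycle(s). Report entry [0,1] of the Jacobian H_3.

H_jac[0,1] = 0.4685

step 1: x^-=[3.5173, 2.7700]  P^-=[0.8028 0.0878; 0.0878 0.4200]  H_jac=[0.7856 0.6187]  S=[1.2216]  K=[0.5608; 0.2692]  nu=[-2.1971]  x^+=[2.2853, 2.1786]  P^+=[0.4187 -0.0966; -0.0966 0.3315]
step 2: x^-=[3.3528, 2.1786]  P^-=[0.6836 0.0458; 0.0458 0.5315]  H_jac=[0.8385 0.5449]  S=[1.1603]  K=[0.5155; 0.2827]  nu=[-2.5784]  x^+=[2.0235, 1.4497]  P^+=[0.3752 -0.1233; -0.1233 0.4388]
step 3: x^-=[2.7338, 1.4497]  P^-=[0.6398 0.0717; 0.0717 0.6388]  H_jac=[0.8835 0.4685]  S=[1.1789]  K=[0.5079; 0.3076]  nu=[-3.9244]  x^+=[0.7405, 0.2426]  P^+=[0.3356 -0.1125; -0.1125 0.5272]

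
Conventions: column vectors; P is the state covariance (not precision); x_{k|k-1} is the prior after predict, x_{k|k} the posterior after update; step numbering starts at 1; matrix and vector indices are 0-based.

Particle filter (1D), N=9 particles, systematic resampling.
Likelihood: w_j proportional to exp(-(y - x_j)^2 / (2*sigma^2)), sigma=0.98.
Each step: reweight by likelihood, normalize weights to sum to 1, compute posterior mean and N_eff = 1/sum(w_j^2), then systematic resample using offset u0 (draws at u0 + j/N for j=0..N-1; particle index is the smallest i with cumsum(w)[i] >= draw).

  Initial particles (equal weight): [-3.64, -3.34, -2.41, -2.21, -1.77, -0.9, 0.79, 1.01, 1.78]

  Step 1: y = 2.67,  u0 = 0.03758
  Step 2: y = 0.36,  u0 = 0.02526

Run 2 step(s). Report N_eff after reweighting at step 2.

step 1: w=[0.0000, 0.0000, 0.0000, 0.0000, 0.0000, 0.0012, 0.1498, 0.2246, 0.6243]  mean=1.4553  Neff=2.1613  idx=[6, 6, 7, 7, 8, 8, 8, 8, 8]
step 2: w=[0.1756, 0.1756, 0.1552, 0.1552, 0.0677, 0.0677, 0.0677, 0.0677, 0.0677]  mean=1.1933  Neff=7.5330  idx=[0, 0, 1, 2, 2, 3, 4, 6, 7]

N_eff = 7.5330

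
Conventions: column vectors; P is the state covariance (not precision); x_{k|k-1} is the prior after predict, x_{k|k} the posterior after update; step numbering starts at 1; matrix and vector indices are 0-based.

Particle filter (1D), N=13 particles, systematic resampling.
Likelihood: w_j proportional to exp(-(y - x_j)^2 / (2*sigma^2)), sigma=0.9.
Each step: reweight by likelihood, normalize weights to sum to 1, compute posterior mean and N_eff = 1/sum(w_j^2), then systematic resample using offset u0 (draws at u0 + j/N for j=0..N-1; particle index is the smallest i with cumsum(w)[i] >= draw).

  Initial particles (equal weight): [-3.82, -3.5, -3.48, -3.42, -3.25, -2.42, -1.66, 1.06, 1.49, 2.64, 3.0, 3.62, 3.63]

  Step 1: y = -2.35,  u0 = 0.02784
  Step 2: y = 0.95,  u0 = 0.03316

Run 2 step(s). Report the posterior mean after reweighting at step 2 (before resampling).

post_mean = -1.7445

step 1: w=[0.0658, 0.1104, 0.1136, 0.1232, 0.1515, 0.2490, 0.1862, 0.0002, 0.0000, 0.0000, 0.0000, 0.0000, 0.0000]  mean=-2.8585  Neff=6.0881  idx=[0, 1, 2, 2, 3, 3, 4, 5, 5, 5, 5, 6, 6]
step 2: w=[0.0000, 0.0001, 0.0002, 0.0002, 0.0002, 0.0002, 0.0006, 0.0269, 0.0269, 0.0269, 0.0269, 0.4454, 0.4454]  mean=-1.7445  Neff=2.5024  idx=[8, 11, 11, 11, 11, 11, 11, 12, 12, 12, 12, 12, 12]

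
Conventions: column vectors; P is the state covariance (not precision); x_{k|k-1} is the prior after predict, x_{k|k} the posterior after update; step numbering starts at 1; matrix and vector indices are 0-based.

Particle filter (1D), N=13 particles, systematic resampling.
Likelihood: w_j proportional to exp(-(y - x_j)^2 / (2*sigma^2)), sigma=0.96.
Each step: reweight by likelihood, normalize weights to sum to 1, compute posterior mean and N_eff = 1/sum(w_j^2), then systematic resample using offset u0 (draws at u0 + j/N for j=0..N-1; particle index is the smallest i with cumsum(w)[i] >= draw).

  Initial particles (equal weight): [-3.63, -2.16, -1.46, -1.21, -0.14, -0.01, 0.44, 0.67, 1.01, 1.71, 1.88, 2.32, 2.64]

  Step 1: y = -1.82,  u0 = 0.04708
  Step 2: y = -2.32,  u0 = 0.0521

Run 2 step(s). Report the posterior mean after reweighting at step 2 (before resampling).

post_mean = -1.7748

step 1: w=[0.0504, 0.2799, 0.2778, 0.2436, 0.0645, 0.0504, 0.0187, 0.0103, 0.0039, 0.0003, 0.0002, 0.0000, 0.0000]  mean=-1.4775  Neff=4.4525  idx=[0, 1, 1, 1, 2, 2, 2, 2, 3, 3, 3, 4, 6]
step 2: w=[0.0515, 0.1287, 0.1287, 0.1287, 0.0874, 0.0874, 0.0874, 0.0874, 0.0669, 0.0669, 0.0669, 0.0099, 0.0021]  mean=-1.7748  Neff=10.3671  idx=[1, 1, 2, 2, 3, 3, 4, 5, 6, 7, 8, 9, 10]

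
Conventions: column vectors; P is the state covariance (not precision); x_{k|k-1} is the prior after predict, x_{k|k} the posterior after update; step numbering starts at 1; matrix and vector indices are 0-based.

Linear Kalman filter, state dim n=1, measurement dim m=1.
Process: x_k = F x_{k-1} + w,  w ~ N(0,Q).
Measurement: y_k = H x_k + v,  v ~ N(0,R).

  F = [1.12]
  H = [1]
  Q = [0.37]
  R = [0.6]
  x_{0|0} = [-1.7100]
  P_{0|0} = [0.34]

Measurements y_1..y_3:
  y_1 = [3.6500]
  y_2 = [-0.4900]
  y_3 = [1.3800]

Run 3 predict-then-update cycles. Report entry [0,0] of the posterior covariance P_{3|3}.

step 1: x^-=[-1.9152]  P^-=[0.7965]  S=[1.3965]  K=[0.5704]  nu=[5.5652]  x^+=[1.2589]  P^+=[0.3422]
step 2: x^-=[1.4100]  P^-=[0.7993]  S=[1.3993]  K=[0.5712]  nu=[-1.9000]  x^+=[0.3247]  P^+=[0.3427]
step 3: x^-=[0.3637]  P^-=[0.7999]  S=[1.3999]  K=[0.5714]  nu=[1.0163]  x^+=[0.9444]  P^+=[0.3428]

P_post[0,0] = 0.3428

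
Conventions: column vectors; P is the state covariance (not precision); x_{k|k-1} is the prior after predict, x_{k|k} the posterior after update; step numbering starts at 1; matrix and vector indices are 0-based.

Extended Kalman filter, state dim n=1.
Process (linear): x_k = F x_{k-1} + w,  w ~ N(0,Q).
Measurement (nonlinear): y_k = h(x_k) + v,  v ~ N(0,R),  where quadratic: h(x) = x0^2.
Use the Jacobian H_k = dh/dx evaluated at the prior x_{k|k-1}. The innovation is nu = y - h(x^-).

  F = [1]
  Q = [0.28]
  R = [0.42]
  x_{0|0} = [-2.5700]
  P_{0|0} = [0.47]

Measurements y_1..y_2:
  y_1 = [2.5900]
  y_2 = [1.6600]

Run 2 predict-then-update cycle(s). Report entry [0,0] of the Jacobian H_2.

H_jac[0,0] = -3.6102

step 1: x^-=[-2.5700]  P^-=[0.7500]  H_jac=[-5.1400]  S=[20.2347]  K=[-0.1905]  nu=[-4.0149]  x^+=[-1.8051]  P^+=[0.0156]
step 2: x^-=[-1.8051]  P^-=[0.2956]  H_jac=[-3.6102]  S=[4.2723]  K=[-0.2498]  nu=[-1.5984]  x^+=[-1.4059]  P^+=[0.0291]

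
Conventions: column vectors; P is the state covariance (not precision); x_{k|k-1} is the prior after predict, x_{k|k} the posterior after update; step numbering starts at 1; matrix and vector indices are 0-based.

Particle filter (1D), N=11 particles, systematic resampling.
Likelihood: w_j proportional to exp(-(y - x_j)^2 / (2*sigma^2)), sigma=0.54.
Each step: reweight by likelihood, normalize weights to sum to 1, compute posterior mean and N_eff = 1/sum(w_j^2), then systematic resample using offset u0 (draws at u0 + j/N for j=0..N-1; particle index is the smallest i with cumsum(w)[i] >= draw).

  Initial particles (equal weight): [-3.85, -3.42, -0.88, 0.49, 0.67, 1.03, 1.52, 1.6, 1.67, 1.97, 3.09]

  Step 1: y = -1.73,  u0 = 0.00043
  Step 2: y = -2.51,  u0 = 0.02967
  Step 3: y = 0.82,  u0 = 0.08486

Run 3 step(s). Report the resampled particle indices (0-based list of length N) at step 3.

step 1: w=[0.0015, 0.0251, 0.9725, 0.0007, 0.0002, 0.0000, 0.0000, 0.0000, 0.0000, 0.0000, 0.0000]  mean=-0.9469  Neff=1.0566  idx=[0, 2, 2, 2, 2, 2, 2, 2, 2, 2, 2]
step 2: w=[0.3045, 0.0695, 0.0695, 0.0695, 0.0695, 0.0695, 0.0695, 0.0695, 0.0695, 0.0695, 0.0695]  mean=-1.7845  Neff=7.0864  idx=[0, 0, 0, 0, 2, 3, 4, 6, 7, 8, 10]
step 3: w=[0.0000, 0.0000, 0.0000, 0.0000, 0.1429, 0.1429, 0.1429, 0.1429, 0.1429, 0.1429, 0.1429]  mean=-0.8800  Neff=7.0000  idx=[4, 5, 5, 6, 7, 7, 8, 9, 9, 10, 10]

resampled_idx = [4, 5, 5, 6, 7, 7, 8, 9, 9, 10, 10]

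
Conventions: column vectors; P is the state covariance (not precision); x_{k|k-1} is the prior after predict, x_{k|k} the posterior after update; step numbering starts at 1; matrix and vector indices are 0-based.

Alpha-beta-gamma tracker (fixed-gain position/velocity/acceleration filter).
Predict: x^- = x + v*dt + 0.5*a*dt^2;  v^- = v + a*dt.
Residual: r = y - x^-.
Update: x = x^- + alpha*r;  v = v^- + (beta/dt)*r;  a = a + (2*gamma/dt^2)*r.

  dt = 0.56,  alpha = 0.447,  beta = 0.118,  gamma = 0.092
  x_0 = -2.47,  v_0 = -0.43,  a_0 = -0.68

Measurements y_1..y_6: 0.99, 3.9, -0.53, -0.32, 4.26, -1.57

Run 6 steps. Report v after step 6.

step 1: x_pred=-2.8174  r=3.8074  x^+=-1.1155  v^+=-0.0085  a^+=1.5539
step 2: x_pred=-0.8766  r=4.7766  x^+=1.2585  v^+=1.8682  a^+=4.3566
step 3: x_pred=2.9878  r=-3.5178  x^+=1.4154  v^+=3.5666  a^+=2.2925
step 4: x_pred=3.7721  r=-4.0921  x^+=1.9429  v^+=3.9882  a^+=-0.1085
step 5: x_pred=4.1593  r=0.1007  x^+=4.2043  v^+=3.9486  a^+=-0.0494
step 6: x_pred=6.4078  r=-7.9778  x^+=2.8417  v^+=2.2399  a^+=-4.7302

v_post = 2.2399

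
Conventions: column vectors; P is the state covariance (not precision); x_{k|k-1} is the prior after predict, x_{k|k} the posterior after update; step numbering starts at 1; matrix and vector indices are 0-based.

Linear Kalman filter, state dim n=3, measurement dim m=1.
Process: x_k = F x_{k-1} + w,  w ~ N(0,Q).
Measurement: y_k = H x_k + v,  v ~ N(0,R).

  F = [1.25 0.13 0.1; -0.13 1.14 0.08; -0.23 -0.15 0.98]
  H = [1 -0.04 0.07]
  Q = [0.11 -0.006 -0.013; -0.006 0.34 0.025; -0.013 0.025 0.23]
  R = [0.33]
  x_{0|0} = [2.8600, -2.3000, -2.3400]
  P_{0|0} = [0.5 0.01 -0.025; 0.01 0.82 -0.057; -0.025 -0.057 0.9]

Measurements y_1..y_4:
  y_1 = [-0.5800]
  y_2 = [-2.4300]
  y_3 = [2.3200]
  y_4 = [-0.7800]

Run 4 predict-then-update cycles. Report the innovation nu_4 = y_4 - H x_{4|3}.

step 1: x^-=[3.0420, -3.1810, -2.6060]  P^-=[0.9096 0.0463 -0.1232; 0.0463 1.4070 -0.0915; -0.1232 -0.0915 1.1680]  S=[1.2272]  K=[0.7327; -0.0134; -0.0308]  nu=[-3.5668]  x^+=[0.4286, -3.1333, -2.4963]  P^+=[0.2508 0.0583 -0.0955; 0.0583 1.4068 -0.0920; -0.0955 -0.0920 1.1668]
step 2: x^-=[-0.1213, -3.8274, -2.0749]  P^-=[0.5300 0.2334 -0.1360; 0.2334 2.1479 -0.2185; -0.1360 -0.2185 1.4697]  S=[0.8342]  K=[0.6128; 0.1585; -0.0292]  nu=[-2.3166]  x^+=[-1.5408, -4.1946, -2.0072]  P^+=[0.2168 0.1524 -0.1211; 0.1524 2.1270 -0.2146; -0.1211 -0.2146 1.4689]
step 3: x^-=[-2.6720, -4.7421, -0.9834]  P^-=[0.5131 0.4631 -0.1756; 0.4631 3.0355 -0.4736; -0.1756 -0.4736 1.8283]  S=[0.7979]  K=[0.6044; 0.3867; -0.0360]  nu=[4.8712]  x^+=[0.2721, -2.8584, -1.1586]  P^+=[0.2216 0.2766 -0.1583; 0.2766 2.9162 -0.4625; -0.1583 -0.4625 1.8273]
step 4: x^-=[-0.1474, -3.3866, -0.7693]  P^-=[0.5621 0.7230 -0.2569; 0.7230 3.9823 -0.8790; -0.2569 -0.8790 2.2886]  S=[0.8208]  K=[0.6277; 0.6118; -0.0749]  nu=[-0.7143]  x^+=[-0.5957, -3.8236, -0.7157]  P^+=[0.2387 0.4078 -0.2183; 0.4078 3.6750 -0.8414; -0.2183 -0.8414 2.2840]

innov = [-0.7143]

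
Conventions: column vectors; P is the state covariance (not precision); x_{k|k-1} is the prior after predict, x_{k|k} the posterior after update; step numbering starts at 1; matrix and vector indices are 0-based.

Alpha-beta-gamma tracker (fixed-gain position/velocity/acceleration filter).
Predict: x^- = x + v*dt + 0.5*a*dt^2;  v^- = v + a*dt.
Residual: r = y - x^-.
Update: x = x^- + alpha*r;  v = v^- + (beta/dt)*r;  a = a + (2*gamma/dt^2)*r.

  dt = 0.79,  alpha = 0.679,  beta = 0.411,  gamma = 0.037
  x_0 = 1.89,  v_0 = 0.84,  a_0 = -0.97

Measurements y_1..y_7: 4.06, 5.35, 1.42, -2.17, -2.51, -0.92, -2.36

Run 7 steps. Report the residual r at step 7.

resid = 2.2070

step 1: x_pred=2.2509  r=1.8091  x^+=3.4793  v^+=1.0149  a^+=-0.7555
step 2: x_pred=4.0453  r=1.3047  x^+=4.9312  v^+=1.0968  a^+=-0.6008
step 3: x_pred=5.6102  r=-4.1902  x^+=2.7651  v^+=-1.5578  a^+=-1.0976
step 4: x_pred=1.1919  r=-3.3619  x^+=-1.0908  v^+=-4.1739  a^+=-1.4963
step 5: x_pred=-4.8551  r=2.3451  x^+=-3.2628  v^+=-4.1359  a^+=-1.2182
step 6: x_pred=-6.9103  r=5.9903  x^+=-2.8429  v^+=-1.9818  a^+=-0.5079
step 7: x_pred=-4.5670  r=2.2070  x^+=-3.0684  v^+=-1.2349  a^+=-0.2462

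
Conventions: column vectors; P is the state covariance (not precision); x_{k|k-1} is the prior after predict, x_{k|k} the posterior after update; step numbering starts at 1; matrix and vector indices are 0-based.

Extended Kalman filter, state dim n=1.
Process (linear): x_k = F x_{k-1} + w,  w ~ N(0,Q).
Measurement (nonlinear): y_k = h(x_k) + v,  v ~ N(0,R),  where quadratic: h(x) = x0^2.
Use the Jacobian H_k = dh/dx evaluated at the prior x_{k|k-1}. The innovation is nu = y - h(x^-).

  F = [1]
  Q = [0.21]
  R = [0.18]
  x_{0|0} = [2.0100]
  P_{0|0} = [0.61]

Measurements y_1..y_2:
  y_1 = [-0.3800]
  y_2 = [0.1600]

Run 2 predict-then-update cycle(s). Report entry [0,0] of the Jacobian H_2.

step 1: x^-=[2.0100]  P^-=[0.8200]  H_jac=[4.0200]  S=[13.4315]  K=[0.2454]  nu=[-4.4201]  x^+=[0.9252]  P^+=[0.0110]
step 2: x^-=[0.9252]  P^-=[0.2210]  H_jac=[1.8504]  S=[0.9367]  K=[0.4366]  nu=[-0.6960]  x^+=[0.6214]  P^+=[0.0425]

H_jac[0,0] = 1.8504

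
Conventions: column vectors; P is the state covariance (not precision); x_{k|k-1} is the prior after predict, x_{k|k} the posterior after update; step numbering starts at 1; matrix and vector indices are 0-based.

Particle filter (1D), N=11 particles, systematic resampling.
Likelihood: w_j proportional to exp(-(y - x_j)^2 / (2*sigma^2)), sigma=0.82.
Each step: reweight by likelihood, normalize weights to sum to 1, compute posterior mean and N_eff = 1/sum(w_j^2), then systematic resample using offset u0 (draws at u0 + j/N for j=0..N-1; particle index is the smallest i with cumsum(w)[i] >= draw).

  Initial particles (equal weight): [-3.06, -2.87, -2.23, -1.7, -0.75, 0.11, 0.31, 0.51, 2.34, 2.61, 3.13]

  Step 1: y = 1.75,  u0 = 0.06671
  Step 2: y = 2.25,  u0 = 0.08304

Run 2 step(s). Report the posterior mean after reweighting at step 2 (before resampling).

step 1: w=[0.0000, 0.0000, 0.0000, 0.0001, 0.0042, 0.0596, 0.0943, 0.1405, 0.3402, 0.2542, 0.1069]  mean=1.8984  Neff=4.4648  idx=[6, 6, 7, 8, 8, 8, 8, 9, 9, 9, 10]
step 2: w=[0.0081, 0.0081, 0.0141, 0.1327, 0.1327, 0.1327, 0.1327, 0.1213, 0.1213, 0.1213, 0.0751]  mean=2.4388  Neff=8.2971  idx=[3, 4, 4, 5, 6, 6, 7, 8, 9, 9, 10]

post_mean = 2.4388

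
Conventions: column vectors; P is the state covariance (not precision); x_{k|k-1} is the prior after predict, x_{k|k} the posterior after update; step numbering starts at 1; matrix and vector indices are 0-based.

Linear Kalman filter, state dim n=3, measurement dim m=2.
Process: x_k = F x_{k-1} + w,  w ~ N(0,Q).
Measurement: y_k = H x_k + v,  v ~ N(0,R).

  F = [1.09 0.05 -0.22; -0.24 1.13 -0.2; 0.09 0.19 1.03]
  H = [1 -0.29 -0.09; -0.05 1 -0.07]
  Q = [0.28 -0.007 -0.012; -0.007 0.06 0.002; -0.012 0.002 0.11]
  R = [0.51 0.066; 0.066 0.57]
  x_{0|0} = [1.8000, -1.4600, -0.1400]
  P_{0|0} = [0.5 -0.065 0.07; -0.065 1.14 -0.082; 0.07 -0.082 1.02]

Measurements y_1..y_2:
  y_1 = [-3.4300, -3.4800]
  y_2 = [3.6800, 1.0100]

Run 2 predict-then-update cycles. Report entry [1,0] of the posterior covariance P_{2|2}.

P_post[1,0] = 0.0918

step 1: x^-=[1.9198, -2.0538, -0.2596]  P^-=[0.8874 -0.0981 -0.1206; -0.0981 1.6643 -0.0887; -0.1206 -0.0887 1.2160]  S=[1.6212 -0.5388; -0.5388 2.2639]  K=[0.5994 0.0834; -0.1166 0.7123; -0.1636 -0.1131]  nu=[-5.9688, -1.3484]  x^+=[-1.7701, -2.3185, 0.8693]  P^+=[0.3432 0.1054 0.0159; 0.1054 0.4041 0.0070; 0.0159 0.0070 1.1636]
step 2: x^-=[-2.2366, -2.3690, 0.2956]  P^-=[0.7488 0.1014 -0.1983; 0.1014 0.5835 -0.1488; -0.1983 -0.1488 1.3711]  S=[1.2881 -0.0058; -0.0058 1.1714]  K=[0.5727 0.0693; -0.0400 0.5025; -0.2172 -0.2015]  nu=[5.2562, 3.2879]  x^+=[1.0011, -0.9272, -1.5086]  P^+=[0.3212 0.0918 -0.0225; 0.0918 0.2854 -0.0419; -0.0225 -0.0419 1.2633]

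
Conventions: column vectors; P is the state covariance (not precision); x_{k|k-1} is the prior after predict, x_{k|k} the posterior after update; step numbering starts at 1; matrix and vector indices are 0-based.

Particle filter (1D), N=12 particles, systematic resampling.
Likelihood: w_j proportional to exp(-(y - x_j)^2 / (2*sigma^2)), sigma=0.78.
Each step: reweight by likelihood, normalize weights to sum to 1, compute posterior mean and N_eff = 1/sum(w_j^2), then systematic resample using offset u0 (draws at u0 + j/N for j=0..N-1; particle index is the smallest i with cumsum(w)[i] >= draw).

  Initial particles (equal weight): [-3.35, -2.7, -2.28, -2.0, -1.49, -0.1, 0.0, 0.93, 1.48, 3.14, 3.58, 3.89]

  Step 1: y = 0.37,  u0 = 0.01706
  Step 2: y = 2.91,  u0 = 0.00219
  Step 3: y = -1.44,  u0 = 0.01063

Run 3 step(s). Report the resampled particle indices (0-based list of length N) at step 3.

resampled_idx = [0, 0, 0, 0, 0, 0, 0, 0, 0, 0, 1, 3]

step 1: w=[0.0000, 0.0001, 0.0011, 0.0034, 0.0198, 0.2839, 0.3042, 0.2631, 0.1237, 0.0006, 0.0001, 0.0000]  mean=0.3625  Neff=3.8749  idx=[4, 5, 5, 5, 6, 6, 6, 6, 7, 7, 7, 8]
step 2: w=[0.0000, 0.0019, 0.0019, 0.0019, 0.0030, 0.0030, 0.0030, 0.0030, 0.1280, 0.1280, 0.1280, 0.5981]  mean=1.2418  Neff=2.4576  idx=[2, 8, 9, 9, 10, 11, 11, 11, 11, 11, 11, 11]
step 3: w=[0.8328, 0.0360, 0.0360, 0.0360, 0.0360, 0.0033, 0.0033, 0.0033, 0.0033, 0.0033, 0.0033, 0.0033]  mean=0.0849  Neff=1.4310  idx=[0, 0, 0, 0, 0, 0, 0, 0, 0, 0, 1, 3]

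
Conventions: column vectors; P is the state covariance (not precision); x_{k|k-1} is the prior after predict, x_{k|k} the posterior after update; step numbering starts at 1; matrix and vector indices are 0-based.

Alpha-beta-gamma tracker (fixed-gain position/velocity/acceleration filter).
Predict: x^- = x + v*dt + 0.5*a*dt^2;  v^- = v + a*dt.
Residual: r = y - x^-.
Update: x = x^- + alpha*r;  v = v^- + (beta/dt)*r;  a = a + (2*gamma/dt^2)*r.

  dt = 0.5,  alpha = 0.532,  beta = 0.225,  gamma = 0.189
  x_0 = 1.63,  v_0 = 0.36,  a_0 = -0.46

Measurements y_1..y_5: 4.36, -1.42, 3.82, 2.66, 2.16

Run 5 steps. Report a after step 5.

a_post = 0.5490

step 1: x_pred=1.7525  r=2.6075  x^+=3.1397  v^+=1.3034  a^+=3.4825
step 2: x_pred=4.2267  r=-5.6467  x^+=1.2227  v^+=0.5036  a^+=-5.0553
step 3: x_pred=0.8426  r=2.9774  x^+=2.4266  v^+=-0.6842  a^+=-0.5534
step 4: x_pred=2.0153  r=0.6447  x^+=2.3583  v^+=-0.6707  a^+=0.4214
step 5: x_pred=2.0756  r=0.0844  x^+=2.1205  v^+=-0.4221  a^+=0.5490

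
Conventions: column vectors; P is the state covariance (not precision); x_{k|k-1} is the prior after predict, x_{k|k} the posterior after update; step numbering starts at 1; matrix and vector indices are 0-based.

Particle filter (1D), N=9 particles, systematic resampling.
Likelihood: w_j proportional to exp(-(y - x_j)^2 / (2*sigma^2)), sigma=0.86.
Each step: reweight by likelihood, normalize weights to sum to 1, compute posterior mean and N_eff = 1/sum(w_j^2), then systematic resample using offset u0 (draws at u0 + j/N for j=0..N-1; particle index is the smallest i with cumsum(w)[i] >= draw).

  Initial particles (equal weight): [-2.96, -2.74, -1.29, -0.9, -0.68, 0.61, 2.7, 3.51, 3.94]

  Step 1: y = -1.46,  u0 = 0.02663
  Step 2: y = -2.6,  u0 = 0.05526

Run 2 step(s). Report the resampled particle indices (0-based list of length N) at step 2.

step 1: w=[0.0715, 0.1081, 0.3208, 0.2647, 0.2169, 0.0181, 0.0000, 0.0000, 0.0000]  mean=-1.2963  Neff=4.2169  idx=[0, 1, 2, 2, 2, 3, 3, 4, 4]
step 2: w=[0.2783, 0.2997, 0.0952, 0.0952, 0.0952, 0.0431, 0.0431, 0.0251, 0.0251]  mean=-2.1251  Neff=5.0139  idx=[0, 0, 0, 1, 1, 2, 3, 4, 6]

resampled_idx = [0, 0, 0, 1, 1, 2, 3, 4, 6]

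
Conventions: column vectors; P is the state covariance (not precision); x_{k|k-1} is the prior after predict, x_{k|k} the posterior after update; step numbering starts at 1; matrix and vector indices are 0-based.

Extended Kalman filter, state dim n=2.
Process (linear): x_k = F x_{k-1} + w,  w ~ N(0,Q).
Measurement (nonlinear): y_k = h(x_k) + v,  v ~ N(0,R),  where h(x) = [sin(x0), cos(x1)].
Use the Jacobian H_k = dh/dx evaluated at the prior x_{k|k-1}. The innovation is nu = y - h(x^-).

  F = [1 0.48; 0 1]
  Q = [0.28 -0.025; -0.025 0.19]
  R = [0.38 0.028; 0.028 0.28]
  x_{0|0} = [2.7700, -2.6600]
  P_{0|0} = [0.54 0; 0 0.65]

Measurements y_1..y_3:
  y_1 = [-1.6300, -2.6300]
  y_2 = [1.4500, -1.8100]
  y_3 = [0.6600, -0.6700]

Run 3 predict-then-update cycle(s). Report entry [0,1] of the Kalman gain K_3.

step 1: x^-=[1.4932, -2.6600]  P^-=[0.9698 0.2870; 0.2870 0.8400]  H_jac=[0.0775 0.0000; 0.0000 0.4632]  S=[0.3858 0.0383; 0.0383 0.4602]  K=[0.1675 0.2749; -0.0265 0.8476]  nu=[-2.6270, -1.7437]  x^+=[0.5737, -4.0685]  P^+=[0.9206 0.1763; 0.1763 0.5108]
step 2: x^-=[-1.3792, -4.0685]  P^-=[1.4876 0.3965; 0.3965 0.7008]  H_jac=[0.1905 0.0000; 0.0000 -0.7997]  S=[0.4340 -0.0324; -0.0324 0.7282]  K=[0.6224 -0.4077; 0.1170 -0.7644]  nu=[2.4317, -1.2097]  x^+=[0.6276, -2.8594]  P^+=[1.1819 0.1210; 0.1210 0.2635]
step 3: x^-=[-0.7449, -2.8594]  P^-=[1.6388 0.2225; 0.2225 0.4535]  H_jac=[0.7352 0.0000; 0.0000 0.2785]  S=[1.2657 0.0735; 0.0735 0.3152]  K=[0.9534 -0.0259; 0.1074 0.3757]  nu=[1.3379, 0.2904]  x^+=[0.5231, -2.6066]  P^+=[0.4918 0.0698; 0.0698 0.3885]

K[0,1] = -0.0259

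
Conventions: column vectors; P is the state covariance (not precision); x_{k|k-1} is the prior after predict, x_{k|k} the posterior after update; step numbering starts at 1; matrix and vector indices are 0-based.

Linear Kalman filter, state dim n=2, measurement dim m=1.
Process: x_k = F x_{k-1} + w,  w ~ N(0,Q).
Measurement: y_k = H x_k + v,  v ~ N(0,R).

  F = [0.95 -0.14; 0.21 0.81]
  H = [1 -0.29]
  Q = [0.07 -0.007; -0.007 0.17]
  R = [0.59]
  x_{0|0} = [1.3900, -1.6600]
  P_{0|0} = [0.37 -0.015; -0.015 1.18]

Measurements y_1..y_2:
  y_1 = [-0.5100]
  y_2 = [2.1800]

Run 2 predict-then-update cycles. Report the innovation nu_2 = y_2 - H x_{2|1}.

step 1: x^-=[1.5529, -1.0527]  P^-=[0.4310 -0.0781; -0.0781 0.9554]  S=[1.1467]  K=[0.3957; -0.3097]  nu=[-2.3682]  x^+=[0.6159, -0.3192]  P^+=[0.2515 0.0624; 0.0624 0.8454]
step 2: x^-=[0.6298, -0.1292]  P^-=[0.2970 -0.0065; -0.0065 0.7570]  S=[0.9544]  K=[0.3131; -0.2368]  nu=[1.5127]  x^+=[1.1035, -0.4874]  P^+=[0.2034 0.0643; 0.0643 0.7035]

innov = [1.5127]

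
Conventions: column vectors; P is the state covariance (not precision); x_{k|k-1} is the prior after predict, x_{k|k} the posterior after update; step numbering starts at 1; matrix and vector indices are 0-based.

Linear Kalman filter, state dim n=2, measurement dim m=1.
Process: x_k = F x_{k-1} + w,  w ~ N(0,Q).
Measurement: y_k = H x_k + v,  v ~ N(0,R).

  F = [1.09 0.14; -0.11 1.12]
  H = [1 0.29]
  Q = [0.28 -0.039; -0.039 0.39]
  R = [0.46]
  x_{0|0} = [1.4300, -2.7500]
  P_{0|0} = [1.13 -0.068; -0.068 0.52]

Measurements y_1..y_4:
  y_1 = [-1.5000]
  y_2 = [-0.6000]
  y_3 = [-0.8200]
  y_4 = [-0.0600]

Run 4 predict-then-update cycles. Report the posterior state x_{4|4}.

x_post = [0.1212, -2.9294]

step 1: x^-=[1.1737, -3.2373]  P^-=[1.6120 -0.1749; -0.1749 1.0727]  S=[2.0608]  K=[0.7576; 0.0661]  nu=[-1.7349]  x^+=[-0.1407, -3.3519]  P^+=[0.4291 -0.2781; -0.2781 1.0637]
step 2: x^-=[-0.6226, -3.7387]  P^-=[0.7258 -0.2589; -0.2589 1.7980]  S=[1.1869]  K=[0.5483; 0.2212]  nu=[1.1068]  x^+=[-0.0157, -3.4938]  P^+=[0.3690 -0.4028; -0.4028 1.7400]
step 3: x^-=[-0.5063, -3.9114]  P^-=[0.6296 -0.2960; -0.2960 2.6763]  S=[1.1430]  K=[0.4757; 0.4201]  nu=[0.8206]  x^+=[-0.1159, -3.5667]  P^+=[0.3709 -0.5244; -0.5244 2.4746]
step 4: x^-=[-0.6257, -3.9819]  P^-=[0.6091 -0.3276; -0.3276 3.6279]  S=[1.1842]  K=[0.4342; 0.6118]  nu=[1.7204]  x^+=[0.1212, -2.9294]  P^+=[0.3859 -0.6421; -0.6421 3.1846]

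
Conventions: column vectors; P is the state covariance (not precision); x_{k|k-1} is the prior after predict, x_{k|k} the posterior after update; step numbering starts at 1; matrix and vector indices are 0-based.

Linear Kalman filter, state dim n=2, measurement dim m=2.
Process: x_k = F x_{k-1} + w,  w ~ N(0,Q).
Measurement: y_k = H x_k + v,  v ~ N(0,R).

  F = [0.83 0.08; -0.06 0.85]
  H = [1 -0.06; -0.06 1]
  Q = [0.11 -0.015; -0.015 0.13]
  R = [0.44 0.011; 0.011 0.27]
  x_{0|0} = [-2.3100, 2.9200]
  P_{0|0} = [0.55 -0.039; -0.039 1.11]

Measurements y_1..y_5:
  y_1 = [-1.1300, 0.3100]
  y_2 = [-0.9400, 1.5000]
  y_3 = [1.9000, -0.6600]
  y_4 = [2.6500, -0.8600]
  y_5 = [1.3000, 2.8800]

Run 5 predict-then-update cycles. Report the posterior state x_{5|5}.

x_post = [0.8703, 1.0936]

step 1: x^-=[-1.6837, 2.6206]  P^-=[0.4908 0.0058; 0.0058 0.9379]  S=[0.9335 -0.0689; -0.0689 1.2090]  K=[0.5262 0.0104; 0.0032 0.7757]  nu=[0.7109, -2.4116]  x^+=[-1.3347, 0.7522]  P^+=[0.2330 0.0226; 0.0226 0.2108]
step 2: x^-=[-1.0477, 0.7195]  P^-=[0.2749 0.0036; 0.0036 0.2809]  S=[0.7154 -0.0188; -0.0188 0.5514]  K=[0.3836 -0.0104; -0.0052 0.5088]  nu=[0.1508, 0.7177]  x^+=[-0.9973, 1.0838]  P^+=[0.1694 0.0116; 0.0116 0.1380]
step 3: x^-=[-0.7410, 0.9811]  P^-=[0.2291 -0.0059; -0.0059 0.2291]  S=[0.6706 -0.0225; -0.0225 0.5007]  K=[0.3413 -0.0240; -0.0140 0.4577]  nu=[2.6999, -1.6855]  x^+=[0.2210, 0.1717]  P^+=[0.1503 0.0063; 0.0063 0.1238]
step 4: x^-=[0.1972, 0.1326]  P^-=[0.2152 -0.0097; -0.0097 0.2194]  S=[0.6571 -0.0248; -0.0248 0.4913]  K=[0.3272 -0.0294; -0.0179 0.4468]  nu=[2.4608, -0.9808]  x^+=[1.0313, -0.3496]  P^+=[0.1439 0.0043; 0.0043 0.1207]
step 5: x^-=[0.8280, -0.3590]  P^-=[0.2105 -0.0110; -0.0110 0.2173]  S=[0.6526 -0.0257; -0.0257 0.4894]  K=[0.3223 -0.0313; -0.0193 0.4443]  nu=[0.4505, 3.2887]  x^+=[0.8703, 1.0936]  P^+=[0.1417 0.0036; 0.0036 0.1200]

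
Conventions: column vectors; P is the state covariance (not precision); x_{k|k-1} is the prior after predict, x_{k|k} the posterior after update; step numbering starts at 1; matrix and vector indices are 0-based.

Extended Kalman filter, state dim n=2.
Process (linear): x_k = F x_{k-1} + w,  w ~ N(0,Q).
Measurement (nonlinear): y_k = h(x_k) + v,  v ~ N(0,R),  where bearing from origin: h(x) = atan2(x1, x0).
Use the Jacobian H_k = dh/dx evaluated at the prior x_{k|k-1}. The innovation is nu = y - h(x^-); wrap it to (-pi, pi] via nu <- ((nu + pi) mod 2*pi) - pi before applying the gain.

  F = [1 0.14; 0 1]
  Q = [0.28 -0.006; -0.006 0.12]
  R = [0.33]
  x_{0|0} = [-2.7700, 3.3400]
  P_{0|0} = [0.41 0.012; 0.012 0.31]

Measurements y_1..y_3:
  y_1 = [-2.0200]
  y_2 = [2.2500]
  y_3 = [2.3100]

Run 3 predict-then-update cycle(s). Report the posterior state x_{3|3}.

step 1: x^-=[-2.3024, 3.3400]  P^-=[0.6994 0.0494; 0.0494 0.4300]  H_jac=[-0.2030 -0.1399]  S=[0.3700]  K=[-0.4023; -0.1897]  nu=[2.0889]  x^+=[-3.1428, 2.9438]  P^+=[0.6395 0.0212; 0.0212 0.4167]
step 2: x^-=[-2.7306, 2.9438]  P^-=[0.9336 0.0735; 0.0735 0.5367]  H_jac=[-0.1826 -0.1694]  S=[0.3811]  K=[-0.4800; -0.2738]  nu=[-0.0686]  x^+=[-2.6977, 2.9626]  P^+=[0.8458 0.0234; 0.0234 0.5081]
step 3: x^-=[-2.2829, 2.9626]  P^-=[1.1423 0.0886; 0.0886 0.6281]  H_jac=[-0.2118 -0.1632]  S=[0.4041]  K=[-0.6345; -0.3001]  nu=[0.0827]  x^+=[-2.3354, 2.9378]  P^+=[0.9797 0.0116; 0.0116 0.5917]

x_post = [-2.3354, 2.9378]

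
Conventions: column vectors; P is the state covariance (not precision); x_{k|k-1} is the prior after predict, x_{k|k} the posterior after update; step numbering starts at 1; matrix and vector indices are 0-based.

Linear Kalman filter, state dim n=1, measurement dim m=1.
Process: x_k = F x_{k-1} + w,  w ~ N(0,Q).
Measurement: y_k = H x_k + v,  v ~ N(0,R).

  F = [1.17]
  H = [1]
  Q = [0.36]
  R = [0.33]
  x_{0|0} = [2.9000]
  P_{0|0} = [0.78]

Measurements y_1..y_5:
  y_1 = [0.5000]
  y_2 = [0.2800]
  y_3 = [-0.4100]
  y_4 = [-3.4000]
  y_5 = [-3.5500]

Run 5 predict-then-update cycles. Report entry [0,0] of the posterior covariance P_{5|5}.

P_post[0,0] = 0.2202

step 1: x^-=[3.3930]  P^-=[1.4277]  S=[1.7577]  K=[0.8123]  nu=[-2.8930]  x^+=[1.0431]  P^+=[0.2680]
step 2: x^-=[1.2205]  P^-=[0.7269]  S=[1.0569]  K=[0.6878]  nu=[-0.9405]  x^+=[0.5736]  P^+=[0.2270]
step 3: x^-=[0.6712]  P^-=[0.6707]  S=[1.0007]  K=[0.6702]  nu=[-1.0812]  x^+=[-0.0535]  P^+=[0.2212]
step 4: x^-=[-0.0626]  P^-=[0.6628]  S=[0.9928]  K=[0.6676]  nu=[-3.3374]  x^+=[-2.2906]  P^+=[0.2203]
step 5: x^-=[-2.6800]  P^-=[0.6616]  S=[0.9916]  K=[0.6672]  nu=[-0.8700]  x^+=[-3.2605]  P^+=[0.2202]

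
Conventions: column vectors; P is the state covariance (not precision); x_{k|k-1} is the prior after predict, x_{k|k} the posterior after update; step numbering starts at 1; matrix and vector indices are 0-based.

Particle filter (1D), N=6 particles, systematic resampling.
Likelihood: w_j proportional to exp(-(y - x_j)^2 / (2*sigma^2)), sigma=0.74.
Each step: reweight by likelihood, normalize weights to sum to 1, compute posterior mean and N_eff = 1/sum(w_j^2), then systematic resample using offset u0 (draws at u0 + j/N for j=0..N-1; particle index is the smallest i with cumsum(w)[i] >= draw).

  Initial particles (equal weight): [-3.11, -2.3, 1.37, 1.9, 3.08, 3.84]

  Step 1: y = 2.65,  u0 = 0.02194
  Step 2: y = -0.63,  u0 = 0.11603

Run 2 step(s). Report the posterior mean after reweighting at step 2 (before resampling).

step 1: w=[0.0000, 0.0000, 0.1154, 0.3082, 0.4351, 0.1414]  mean=2.6265  Neff=3.1491  idx=[2, 3, 3, 4, 4, 4]
step 2: w=[0.8172, 0.0913, 0.0913, 0.0001, 0.0001, 0.0001]  mean=1.4673  Neff=1.4611  idx=[0, 0, 0, 0, 0, 2]

post_mean = 1.4673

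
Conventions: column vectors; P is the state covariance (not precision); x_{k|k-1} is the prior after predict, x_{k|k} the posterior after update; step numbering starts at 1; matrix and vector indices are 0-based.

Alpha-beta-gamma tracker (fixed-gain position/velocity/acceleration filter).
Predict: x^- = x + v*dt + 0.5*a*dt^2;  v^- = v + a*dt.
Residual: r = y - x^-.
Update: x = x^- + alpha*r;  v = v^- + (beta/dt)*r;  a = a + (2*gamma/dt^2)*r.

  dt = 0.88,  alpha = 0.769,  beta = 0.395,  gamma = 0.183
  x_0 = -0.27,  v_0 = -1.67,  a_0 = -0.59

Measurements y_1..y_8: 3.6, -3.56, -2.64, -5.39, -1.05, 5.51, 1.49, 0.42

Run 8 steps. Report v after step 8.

v_post = 3.6531

step 1: x_pred=-1.9680  r=5.5680  x^+=2.3138  v^+=0.3101  a^+=2.0416
step 2: x_pred=3.3772  r=-6.9372  x^+=-1.9575  v^+=-1.0071  a^+=-1.2371
step 3: x_pred=-3.3228  r=0.6828  x^+=-2.7977  v^+=-1.7893  a^+=-0.9144
step 4: x_pred=-4.7263  r=-0.6637  x^+=-5.2367  v^+=-2.8918  a^+=-1.2280
step 5: x_pred=-8.2570  r=7.2070  x^+=-2.7148  v^+=-0.7375  a^+=2.1782
step 6: x_pred=-2.5205  r=8.0305  x^+=3.6550  v^+=4.7838  a^+=5.9736
step 7: x_pred=10.1777  r=-8.6877  x^+=3.4969  v^+=6.1410  a^+=1.8675
step 8: x_pred=9.6240  r=-9.2040  x^+=2.5461  v^+=3.6531  a^+=-2.4825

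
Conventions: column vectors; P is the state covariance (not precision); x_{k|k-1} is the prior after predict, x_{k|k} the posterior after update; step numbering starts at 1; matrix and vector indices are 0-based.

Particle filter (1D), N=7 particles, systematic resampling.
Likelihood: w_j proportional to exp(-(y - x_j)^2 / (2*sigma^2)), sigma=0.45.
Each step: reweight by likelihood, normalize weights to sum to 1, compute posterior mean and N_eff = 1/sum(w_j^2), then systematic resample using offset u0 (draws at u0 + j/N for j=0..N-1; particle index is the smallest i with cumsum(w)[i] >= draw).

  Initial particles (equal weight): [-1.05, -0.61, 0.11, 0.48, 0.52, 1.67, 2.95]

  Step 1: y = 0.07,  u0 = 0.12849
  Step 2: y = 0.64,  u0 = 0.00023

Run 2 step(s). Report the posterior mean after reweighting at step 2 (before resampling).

step 1: w=[0.0172, 0.1214, 0.3789, 0.2511, 0.2307, 0.0007, 0.0000]  mean=0.1912  Neff=3.6381  idx=[1, 2, 2, 3, 3, 4, 4]
step 2: w=[0.0044, 0.1035, 0.1035, 0.1944, 0.1944, 0.1999, 0.1999]  mean=0.4146  Neff=5.6512  idx=[0, 2, 3, 4, 4, 5, 6]

post_mean = 0.4146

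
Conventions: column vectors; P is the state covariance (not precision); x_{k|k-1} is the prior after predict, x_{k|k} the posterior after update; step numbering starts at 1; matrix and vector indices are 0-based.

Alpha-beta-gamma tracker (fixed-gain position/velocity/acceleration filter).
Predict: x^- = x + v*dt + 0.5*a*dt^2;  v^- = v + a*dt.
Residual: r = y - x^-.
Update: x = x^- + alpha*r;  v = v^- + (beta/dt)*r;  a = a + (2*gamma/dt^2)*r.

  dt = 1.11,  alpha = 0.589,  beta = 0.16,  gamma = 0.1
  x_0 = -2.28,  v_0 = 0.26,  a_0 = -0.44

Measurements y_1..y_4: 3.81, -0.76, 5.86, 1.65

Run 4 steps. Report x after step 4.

step 1: x_pred=-2.2625  r=6.0725  x^+=1.3142  v^+=0.6469  a^+=0.5457
step 2: x_pred=2.3685  r=-3.1285  x^+=0.5258  v^+=0.8017  a^+=0.0379
step 3: x_pred=1.4390  r=4.4210  x^+=4.0430  v^+=1.4810  a^+=0.7555
step 4: x_pred=6.1523  r=-4.5023  x^+=3.5005  v^+=1.6706  a^+=0.0247

x_post = 3.5005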